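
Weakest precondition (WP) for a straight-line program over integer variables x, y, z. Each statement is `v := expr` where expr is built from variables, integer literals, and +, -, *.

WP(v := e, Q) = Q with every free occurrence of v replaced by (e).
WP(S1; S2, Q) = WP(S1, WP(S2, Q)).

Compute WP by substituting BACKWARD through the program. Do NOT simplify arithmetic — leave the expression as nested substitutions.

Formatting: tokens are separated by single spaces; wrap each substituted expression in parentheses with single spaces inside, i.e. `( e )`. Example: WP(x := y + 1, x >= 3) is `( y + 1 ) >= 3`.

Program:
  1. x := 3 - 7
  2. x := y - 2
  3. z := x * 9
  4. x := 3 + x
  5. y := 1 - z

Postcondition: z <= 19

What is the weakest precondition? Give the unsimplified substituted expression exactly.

Answer: ( ( y - 2 ) * 9 ) <= 19

Derivation:
post: z <= 19
stmt 5: y := 1 - z  -- replace 0 occurrence(s) of y with (1 - z)
  => z <= 19
stmt 4: x := 3 + x  -- replace 0 occurrence(s) of x with (3 + x)
  => z <= 19
stmt 3: z := x * 9  -- replace 1 occurrence(s) of z with (x * 9)
  => ( x * 9 ) <= 19
stmt 2: x := y - 2  -- replace 1 occurrence(s) of x with (y - 2)
  => ( ( y - 2 ) * 9 ) <= 19
stmt 1: x := 3 - 7  -- replace 0 occurrence(s) of x with (3 - 7)
  => ( ( y - 2 ) * 9 ) <= 19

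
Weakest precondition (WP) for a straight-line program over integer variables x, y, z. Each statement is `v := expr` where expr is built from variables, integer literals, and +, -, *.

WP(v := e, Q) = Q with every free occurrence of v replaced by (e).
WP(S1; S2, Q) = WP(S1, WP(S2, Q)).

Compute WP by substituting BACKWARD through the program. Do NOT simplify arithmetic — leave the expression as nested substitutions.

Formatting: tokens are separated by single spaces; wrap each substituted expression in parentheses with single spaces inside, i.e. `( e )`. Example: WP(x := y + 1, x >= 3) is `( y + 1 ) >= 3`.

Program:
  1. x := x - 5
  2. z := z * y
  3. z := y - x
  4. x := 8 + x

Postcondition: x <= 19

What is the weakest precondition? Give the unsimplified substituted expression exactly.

Answer: ( 8 + ( x - 5 ) ) <= 19

Derivation:
post: x <= 19
stmt 4: x := 8 + x  -- replace 1 occurrence(s) of x with (8 + x)
  => ( 8 + x ) <= 19
stmt 3: z := y - x  -- replace 0 occurrence(s) of z with (y - x)
  => ( 8 + x ) <= 19
stmt 2: z := z * y  -- replace 0 occurrence(s) of z with (z * y)
  => ( 8 + x ) <= 19
stmt 1: x := x - 5  -- replace 1 occurrence(s) of x with (x - 5)
  => ( 8 + ( x - 5 ) ) <= 19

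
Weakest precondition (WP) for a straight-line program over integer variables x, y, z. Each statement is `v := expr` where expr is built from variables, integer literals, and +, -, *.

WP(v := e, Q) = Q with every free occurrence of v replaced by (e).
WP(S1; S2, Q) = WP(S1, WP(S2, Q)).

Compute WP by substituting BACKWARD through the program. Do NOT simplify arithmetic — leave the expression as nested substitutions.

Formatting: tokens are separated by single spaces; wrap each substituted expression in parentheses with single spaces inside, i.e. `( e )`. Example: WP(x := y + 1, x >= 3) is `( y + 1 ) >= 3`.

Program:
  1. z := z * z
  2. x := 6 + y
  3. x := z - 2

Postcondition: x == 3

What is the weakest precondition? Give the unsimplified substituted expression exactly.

post: x == 3
stmt 3: x := z - 2  -- replace 1 occurrence(s) of x with (z - 2)
  => ( z - 2 ) == 3
stmt 2: x := 6 + y  -- replace 0 occurrence(s) of x with (6 + y)
  => ( z - 2 ) == 3
stmt 1: z := z * z  -- replace 1 occurrence(s) of z with (z * z)
  => ( ( z * z ) - 2 ) == 3

Answer: ( ( z * z ) - 2 ) == 3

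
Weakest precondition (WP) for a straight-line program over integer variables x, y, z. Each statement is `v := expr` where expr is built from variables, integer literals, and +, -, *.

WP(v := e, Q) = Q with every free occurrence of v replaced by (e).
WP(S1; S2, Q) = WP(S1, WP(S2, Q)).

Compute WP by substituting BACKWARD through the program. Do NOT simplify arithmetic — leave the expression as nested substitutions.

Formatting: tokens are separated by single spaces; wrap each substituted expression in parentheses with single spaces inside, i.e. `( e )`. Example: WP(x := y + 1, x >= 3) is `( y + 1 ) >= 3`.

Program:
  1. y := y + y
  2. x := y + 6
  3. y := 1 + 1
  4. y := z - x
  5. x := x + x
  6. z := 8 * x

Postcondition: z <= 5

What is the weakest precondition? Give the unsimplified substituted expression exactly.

Answer: ( 8 * ( ( ( y + y ) + 6 ) + ( ( y + y ) + 6 ) ) ) <= 5

Derivation:
post: z <= 5
stmt 6: z := 8 * x  -- replace 1 occurrence(s) of z with (8 * x)
  => ( 8 * x ) <= 5
stmt 5: x := x + x  -- replace 1 occurrence(s) of x with (x + x)
  => ( 8 * ( x + x ) ) <= 5
stmt 4: y := z - x  -- replace 0 occurrence(s) of y with (z - x)
  => ( 8 * ( x + x ) ) <= 5
stmt 3: y := 1 + 1  -- replace 0 occurrence(s) of y with (1 + 1)
  => ( 8 * ( x + x ) ) <= 5
stmt 2: x := y + 6  -- replace 2 occurrence(s) of x with (y + 6)
  => ( 8 * ( ( y + 6 ) + ( y + 6 ) ) ) <= 5
stmt 1: y := y + y  -- replace 2 occurrence(s) of y with (y + y)
  => ( 8 * ( ( ( y + y ) + 6 ) + ( ( y + y ) + 6 ) ) ) <= 5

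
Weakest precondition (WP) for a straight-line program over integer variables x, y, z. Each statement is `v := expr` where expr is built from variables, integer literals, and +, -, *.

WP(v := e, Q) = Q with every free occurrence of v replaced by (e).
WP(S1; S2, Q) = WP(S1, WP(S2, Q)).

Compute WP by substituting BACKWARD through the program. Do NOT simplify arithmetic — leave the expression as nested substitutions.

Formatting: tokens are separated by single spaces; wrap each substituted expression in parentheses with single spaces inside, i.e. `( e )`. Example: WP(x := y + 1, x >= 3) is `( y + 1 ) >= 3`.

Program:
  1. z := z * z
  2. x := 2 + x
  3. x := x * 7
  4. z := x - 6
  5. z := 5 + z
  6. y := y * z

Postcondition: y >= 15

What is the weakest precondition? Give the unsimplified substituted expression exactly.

Answer: ( y * ( 5 + ( ( ( 2 + x ) * 7 ) - 6 ) ) ) >= 15

Derivation:
post: y >= 15
stmt 6: y := y * z  -- replace 1 occurrence(s) of y with (y * z)
  => ( y * z ) >= 15
stmt 5: z := 5 + z  -- replace 1 occurrence(s) of z with (5 + z)
  => ( y * ( 5 + z ) ) >= 15
stmt 4: z := x - 6  -- replace 1 occurrence(s) of z with (x - 6)
  => ( y * ( 5 + ( x - 6 ) ) ) >= 15
stmt 3: x := x * 7  -- replace 1 occurrence(s) of x with (x * 7)
  => ( y * ( 5 + ( ( x * 7 ) - 6 ) ) ) >= 15
stmt 2: x := 2 + x  -- replace 1 occurrence(s) of x with (2 + x)
  => ( y * ( 5 + ( ( ( 2 + x ) * 7 ) - 6 ) ) ) >= 15
stmt 1: z := z * z  -- replace 0 occurrence(s) of z with (z * z)
  => ( y * ( 5 + ( ( ( 2 + x ) * 7 ) - 6 ) ) ) >= 15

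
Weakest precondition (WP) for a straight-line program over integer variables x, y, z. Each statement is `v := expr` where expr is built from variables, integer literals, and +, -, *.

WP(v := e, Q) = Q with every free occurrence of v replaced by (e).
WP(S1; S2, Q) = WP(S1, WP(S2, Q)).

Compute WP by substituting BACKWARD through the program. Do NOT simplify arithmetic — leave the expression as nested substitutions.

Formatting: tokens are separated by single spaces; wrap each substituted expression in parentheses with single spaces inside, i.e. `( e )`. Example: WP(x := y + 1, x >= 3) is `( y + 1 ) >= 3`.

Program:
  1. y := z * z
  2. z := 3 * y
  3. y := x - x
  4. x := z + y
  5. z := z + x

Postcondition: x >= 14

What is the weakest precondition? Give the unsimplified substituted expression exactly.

Answer: ( ( 3 * ( z * z ) ) + ( x - x ) ) >= 14

Derivation:
post: x >= 14
stmt 5: z := z + x  -- replace 0 occurrence(s) of z with (z + x)
  => x >= 14
stmt 4: x := z + y  -- replace 1 occurrence(s) of x with (z + y)
  => ( z + y ) >= 14
stmt 3: y := x - x  -- replace 1 occurrence(s) of y with (x - x)
  => ( z + ( x - x ) ) >= 14
stmt 2: z := 3 * y  -- replace 1 occurrence(s) of z with (3 * y)
  => ( ( 3 * y ) + ( x - x ) ) >= 14
stmt 1: y := z * z  -- replace 1 occurrence(s) of y with (z * z)
  => ( ( 3 * ( z * z ) ) + ( x - x ) ) >= 14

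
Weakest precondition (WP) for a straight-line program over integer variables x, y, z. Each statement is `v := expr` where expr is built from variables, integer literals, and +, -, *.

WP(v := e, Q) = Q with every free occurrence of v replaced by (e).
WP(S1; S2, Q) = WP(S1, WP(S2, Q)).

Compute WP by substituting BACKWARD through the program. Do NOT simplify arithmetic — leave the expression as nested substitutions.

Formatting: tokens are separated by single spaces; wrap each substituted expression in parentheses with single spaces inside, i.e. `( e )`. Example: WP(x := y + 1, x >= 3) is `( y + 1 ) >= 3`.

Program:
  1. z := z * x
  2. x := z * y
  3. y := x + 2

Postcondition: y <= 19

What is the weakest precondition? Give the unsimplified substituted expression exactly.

post: y <= 19
stmt 3: y := x + 2  -- replace 1 occurrence(s) of y with (x + 2)
  => ( x + 2 ) <= 19
stmt 2: x := z * y  -- replace 1 occurrence(s) of x with (z * y)
  => ( ( z * y ) + 2 ) <= 19
stmt 1: z := z * x  -- replace 1 occurrence(s) of z with (z * x)
  => ( ( ( z * x ) * y ) + 2 ) <= 19

Answer: ( ( ( z * x ) * y ) + 2 ) <= 19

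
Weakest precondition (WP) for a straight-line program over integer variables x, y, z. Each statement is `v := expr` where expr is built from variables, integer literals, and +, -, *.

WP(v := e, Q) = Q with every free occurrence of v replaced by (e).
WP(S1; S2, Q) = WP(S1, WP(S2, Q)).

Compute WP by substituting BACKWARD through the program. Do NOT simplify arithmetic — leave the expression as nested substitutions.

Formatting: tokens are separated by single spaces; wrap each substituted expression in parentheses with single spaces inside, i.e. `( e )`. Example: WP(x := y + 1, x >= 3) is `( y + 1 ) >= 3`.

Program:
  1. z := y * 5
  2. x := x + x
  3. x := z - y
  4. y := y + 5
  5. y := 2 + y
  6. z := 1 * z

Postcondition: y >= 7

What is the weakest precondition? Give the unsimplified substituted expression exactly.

Answer: ( 2 + ( y + 5 ) ) >= 7

Derivation:
post: y >= 7
stmt 6: z := 1 * z  -- replace 0 occurrence(s) of z with (1 * z)
  => y >= 7
stmt 5: y := 2 + y  -- replace 1 occurrence(s) of y with (2 + y)
  => ( 2 + y ) >= 7
stmt 4: y := y + 5  -- replace 1 occurrence(s) of y with (y + 5)
  => ( 2 + ( y + 5 ) ) >= 7
stmt 3: x := z - y  -- replace 0 occurrence(s) of x with (z - y)
  => ( 2 + ( y + 5 ) ) >= 7
stmt 2: x := x + x  -- replace 0 occurrence(s) of x with (x + x)
  => ( 2 + ( y + 5 ) ) >= 7
stmt 1: z := y * 5  -- replace 0 occurrence(s) of z with (y * 5)
  => ( 2 + ( y + 5 ) ) >= 7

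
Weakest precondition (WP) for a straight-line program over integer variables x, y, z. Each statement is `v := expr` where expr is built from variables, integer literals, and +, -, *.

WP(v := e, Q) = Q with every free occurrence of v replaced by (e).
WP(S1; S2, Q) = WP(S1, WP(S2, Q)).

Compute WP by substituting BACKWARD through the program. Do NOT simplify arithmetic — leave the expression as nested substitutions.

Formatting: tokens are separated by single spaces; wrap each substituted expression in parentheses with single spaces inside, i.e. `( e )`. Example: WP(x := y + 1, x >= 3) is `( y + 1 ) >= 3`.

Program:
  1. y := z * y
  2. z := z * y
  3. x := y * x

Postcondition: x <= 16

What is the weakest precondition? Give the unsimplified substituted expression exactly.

Answer: ( ( z * y ) * x ) <= 16

Derivation:
post: x <= 16
stmt 3: x := y * x  -- replace 1 occurrence(s) of x with (y * x)
  => ( y * x ) <= 16
stmt 2: z := z * y  -- replace 0 occurrence(s) of z with (z * y)
  => ( y * x ) <= 16
stmt 1: y := z * y  -- replace 1 occurrence(s) of y with (z * y)
  => ( ( z * y ) * x ) <= 16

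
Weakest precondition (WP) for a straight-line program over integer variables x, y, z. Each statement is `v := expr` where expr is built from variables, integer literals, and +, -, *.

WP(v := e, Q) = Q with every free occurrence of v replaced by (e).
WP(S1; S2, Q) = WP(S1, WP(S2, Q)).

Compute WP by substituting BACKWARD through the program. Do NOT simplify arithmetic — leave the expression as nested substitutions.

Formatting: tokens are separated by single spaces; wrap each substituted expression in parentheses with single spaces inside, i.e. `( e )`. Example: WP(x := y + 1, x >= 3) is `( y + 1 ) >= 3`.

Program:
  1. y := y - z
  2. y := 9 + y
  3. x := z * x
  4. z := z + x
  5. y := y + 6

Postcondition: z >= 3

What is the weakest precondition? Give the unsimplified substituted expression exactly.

Answer: ( z + ( z * x ) ) >= 3

Derivation:
post: z >= 3
stmt 5: y := y + 6  -- replace 0 occurrence(s) of y with (y + 6)
  => z >= 3
stmt 4: z := z + x  -- replace 1 occurrence(s) of z with (z + x)
  => ( z + x ) >= 3
stmt 3: x := z * x  -- replace 1 occurrence(s) of x with (z * x)
  => ( z + ( z * x ) ) >= 3
stmt 2: y := 9 + y  -- replace 0 occurrence(s) of y with (9 + y)
  => ( z + ( z * x ) ) >= 3
stmt 1: y := y - z  -- replace 0 occurrence(s) of y with (y - z)
  => ( z + ( z * x ) ) >= 3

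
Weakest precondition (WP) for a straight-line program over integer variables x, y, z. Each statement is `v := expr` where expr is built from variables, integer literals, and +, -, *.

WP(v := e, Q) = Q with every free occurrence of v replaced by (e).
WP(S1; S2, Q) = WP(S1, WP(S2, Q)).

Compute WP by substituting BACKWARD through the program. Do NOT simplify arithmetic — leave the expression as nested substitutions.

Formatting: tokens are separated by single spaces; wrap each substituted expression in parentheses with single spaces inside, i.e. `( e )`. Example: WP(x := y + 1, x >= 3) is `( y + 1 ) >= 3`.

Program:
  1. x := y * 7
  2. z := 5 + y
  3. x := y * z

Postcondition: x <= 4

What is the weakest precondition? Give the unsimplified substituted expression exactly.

Answer: ( y * ( 5 + y ) ) <= 4

Derivation:
post: x <= 4
stmt 3: x := y * z  -- replace 1 occurrence(s) of x with (y * z)
  => ( y * z ) <= 4
stmt 2: z := 5 + y  -- replace 1 occurrence(s) of z with (5 + y)
  => ( y * ( 5 + y ) ) <= 4
stmt 1: x := y * 7  -- replace 0 occurrence(s) of x with (y * 7)
  => ( y * ( 5 + y ) ) <= 4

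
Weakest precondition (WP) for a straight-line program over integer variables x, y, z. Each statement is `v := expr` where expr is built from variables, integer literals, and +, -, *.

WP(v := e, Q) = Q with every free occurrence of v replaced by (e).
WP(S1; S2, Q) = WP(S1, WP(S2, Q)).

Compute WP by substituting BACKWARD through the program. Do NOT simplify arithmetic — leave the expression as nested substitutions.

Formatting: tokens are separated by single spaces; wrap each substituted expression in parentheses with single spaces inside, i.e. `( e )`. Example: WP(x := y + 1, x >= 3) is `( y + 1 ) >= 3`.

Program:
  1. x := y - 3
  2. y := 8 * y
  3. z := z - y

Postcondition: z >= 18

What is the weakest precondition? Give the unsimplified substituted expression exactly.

post: z >= 18
stmt 3: z := z - y  -- replace 1 occurrence(s) of z with (z - y)
  => ( z - y ) >= 18
stmt 2: y := 8 * y  -- replace 1 occurrence(s) of y with (8 * y)
  => ( z - ( 8 * y ) ) >= 18
stmt 1: x := y - 3  -- replace 0 occurrence(s) of x with (y - 3)
  => ( z - ( 8 * y ) ) >= 18

Answer: ( z - ( 8 * y ) ) >= 18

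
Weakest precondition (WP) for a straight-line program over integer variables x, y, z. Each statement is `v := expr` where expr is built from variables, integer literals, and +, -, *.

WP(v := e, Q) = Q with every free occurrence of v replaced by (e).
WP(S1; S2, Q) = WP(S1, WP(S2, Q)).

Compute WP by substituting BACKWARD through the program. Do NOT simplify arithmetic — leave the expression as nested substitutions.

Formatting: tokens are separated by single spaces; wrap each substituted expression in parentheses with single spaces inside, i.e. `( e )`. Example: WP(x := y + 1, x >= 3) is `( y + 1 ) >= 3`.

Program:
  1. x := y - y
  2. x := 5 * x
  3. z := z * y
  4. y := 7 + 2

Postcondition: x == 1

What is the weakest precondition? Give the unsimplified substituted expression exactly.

Answer: ( 5 * ( y - y ) ) == 1

Derivation:
post: x == 1
stmt 4: y := 7 + 2  -- replace 0 occurrence(s) of y with (7 + 2)
  => x == 1
stmt 3: z := z * y  -- replace 0 occurrence(s) of z with (z * y)
  => x == 1
stmt 2: x := 5 * x  -- replace 1 occurrence(s) of x with (5 * x)
  => ( 5 * x ) == 1
stmt 1: x := y - y  -- replace 1 occurrence(s) of x with (y - y)
  => ( 5 * ( y - y ) ) == 1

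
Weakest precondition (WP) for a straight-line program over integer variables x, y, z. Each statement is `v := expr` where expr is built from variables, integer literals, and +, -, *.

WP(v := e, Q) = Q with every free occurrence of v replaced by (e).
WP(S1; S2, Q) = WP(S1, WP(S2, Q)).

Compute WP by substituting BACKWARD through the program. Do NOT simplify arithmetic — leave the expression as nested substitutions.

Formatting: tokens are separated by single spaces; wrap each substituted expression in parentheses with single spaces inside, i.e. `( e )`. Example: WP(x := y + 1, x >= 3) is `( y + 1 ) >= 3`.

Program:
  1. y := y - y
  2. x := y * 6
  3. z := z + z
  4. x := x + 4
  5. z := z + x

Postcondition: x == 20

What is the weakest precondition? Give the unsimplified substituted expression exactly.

Answer: ( ( ( y - y ) * 6 ) + 4 ) == 20

Derivation:
post: x == 20
stmt 5: z := z + x  -- replace 0 occurrence(s) of z with (z + x)
  => x == 20
stmt 4: x := x + 4  -- replace 1 occurrence(s) of x with (x + 4)
  => ( x + 4 ) == 20
stmt 3: z := z + z  -- replace 0 occurrence(s) of z with (z + z)
  => ( x + 4 ) == 20
stmt 2: x := y * 6  -- replace 1 occurrence(s) of x with (y * 6)
  => ( ( y * 6 ) + 4 ) == 20
stmt 1: y := y - y  -- replace 1 occurrence(s) of y with (y - y)
  => ( ( ( y - y ) * 6 ) + 4 ) == 20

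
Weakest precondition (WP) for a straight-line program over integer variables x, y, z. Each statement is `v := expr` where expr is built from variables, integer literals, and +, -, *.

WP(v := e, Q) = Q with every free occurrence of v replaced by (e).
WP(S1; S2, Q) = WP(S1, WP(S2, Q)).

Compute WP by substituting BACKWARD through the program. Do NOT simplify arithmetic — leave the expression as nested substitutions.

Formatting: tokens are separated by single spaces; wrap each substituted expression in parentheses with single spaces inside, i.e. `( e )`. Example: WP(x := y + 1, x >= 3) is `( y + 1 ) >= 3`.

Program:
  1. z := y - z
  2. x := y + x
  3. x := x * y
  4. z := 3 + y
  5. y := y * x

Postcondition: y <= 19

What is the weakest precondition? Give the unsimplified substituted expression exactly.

post: y <= 19
stmt 5: y := y * x  -- replace 1 occurrence(s) of y with (y * x)
  => ( y * x ) <= 19
stmt 4: z := 3 + y  -- replace 0 occurrence(s) of z with (3 + y)
  => ( y * x ) <= 19
stmt 3: x := x * y  -- replace 1 occurrence(s) of x with (x * y)
  => ( y * ( x * y ) ) <= 19
stmt 2: x := y + x  -- replace 1 occurrence(s) of x with (y + x)
  => ( y * ( ( y + x ) * y ) ) <= 19
stmt 1: z := y - z  -- replace 0 occurrence(s) of z with (y - z)
  => ( y * ( ( y + x ) * y ) ) <= 19

Answer: ( y * ( ( y + x ) * y ) ) <= 19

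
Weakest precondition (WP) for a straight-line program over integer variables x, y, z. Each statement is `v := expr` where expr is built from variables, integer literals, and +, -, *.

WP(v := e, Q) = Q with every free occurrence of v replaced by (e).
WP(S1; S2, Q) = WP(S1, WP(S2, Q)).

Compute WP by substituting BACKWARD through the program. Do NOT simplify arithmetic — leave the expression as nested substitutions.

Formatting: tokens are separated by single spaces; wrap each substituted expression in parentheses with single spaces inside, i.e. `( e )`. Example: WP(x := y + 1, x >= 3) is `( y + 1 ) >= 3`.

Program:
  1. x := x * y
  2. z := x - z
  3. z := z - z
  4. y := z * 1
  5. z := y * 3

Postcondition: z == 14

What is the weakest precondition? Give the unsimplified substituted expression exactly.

post: z == 14
stmt 5: z := y * 3  -- replace 1 occurrence(s) of z with (y * 3)
  => ( y * 3 ) == 14
stmt 4: y := z * 1  -- replace 1 occurrence(s) of y with (z * 1)
  => ( ( z * 1 ) * 3 ) == 14
stmt 3: z := z - z  -- replace 1 occurrence(s) of z with (z - z)
  => ( ( ( z - z ) * 1 ) * 3 ) == 14
stmt 2: z := x - z  -- replace 2 occurrence(s) of z with (x - z)
  => ( ( ( ( x - z ) - ( x - z ) ) * 1 ) * 3 ) == 14
stmt 1: x := x * y  -- replace 2 occurrence(s) of x with (x * y)
  => ( ( ( ( ( x * y ) - z ) - ( ( x * y ) - z ) ) * 1 ) * 3 ) == 14

Answer: ( ( ( ( ( x * y ) - z ) - ( ( x * y ) - z ) ) * 1 ) * 3 ) == 14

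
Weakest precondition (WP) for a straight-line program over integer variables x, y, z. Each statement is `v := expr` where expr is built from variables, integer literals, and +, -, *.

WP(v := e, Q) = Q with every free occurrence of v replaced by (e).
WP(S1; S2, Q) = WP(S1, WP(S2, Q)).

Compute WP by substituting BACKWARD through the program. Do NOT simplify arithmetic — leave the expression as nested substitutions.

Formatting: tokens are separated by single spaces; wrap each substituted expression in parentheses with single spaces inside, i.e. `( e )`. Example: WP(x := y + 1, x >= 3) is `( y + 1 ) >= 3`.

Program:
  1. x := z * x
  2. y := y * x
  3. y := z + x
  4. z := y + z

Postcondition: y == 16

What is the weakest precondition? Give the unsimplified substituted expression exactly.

Answer: ( z + ( z * x ) ) == 16

Derivation:
post: y == 16
stmt 4: z := y + z  -- replace 0 occurrence(s) of z with (y + z)
  => y == 16
stmt 3: y := z + x  -- replace 1 occurrence(s) of y with (z + x)
  => ( z + x ) == 16
stmt 2: y := y * x  -- replace 0 occurrence(s) of y with (y * x)
  => ( z + x ) == 16
stmt 1: x := z * x  -- replace 1 occurrence(s) of x with (z * x)
  => ( z + ( z * x ) ) == 16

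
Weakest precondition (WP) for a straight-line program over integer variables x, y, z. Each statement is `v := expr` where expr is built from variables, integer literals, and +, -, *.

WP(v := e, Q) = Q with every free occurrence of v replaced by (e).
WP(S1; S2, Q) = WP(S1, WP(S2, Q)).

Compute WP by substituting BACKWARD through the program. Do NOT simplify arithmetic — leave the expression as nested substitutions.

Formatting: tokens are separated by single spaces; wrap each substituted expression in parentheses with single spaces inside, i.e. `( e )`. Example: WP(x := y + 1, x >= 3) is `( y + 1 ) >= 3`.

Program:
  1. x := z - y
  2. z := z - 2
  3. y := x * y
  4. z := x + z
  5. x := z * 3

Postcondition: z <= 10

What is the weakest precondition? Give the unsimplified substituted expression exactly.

Answer: ( ( z - y ) + ( z - 2 ) ) <= 10

Derivation:
post: z <= 10
stmt 5: x := z * 3  -- replace 0 occurrence(s) of x with (z * 3)
  => z <= 10
stmt 4: z := x + z  -- replace 1 occurrence(s) of z with (x + z)
  => ( x + z ) <= 10
stmt 3: y := x * y  -- replace 0 occurrence(s) of y with (x * y)
  => ( x + z ) <= 10
stmt 2: z := z - 2  -- replace 1 occurrence(s) of z with (z - 2)
  => ( x + ( z - 2 ) ) <= 10
stmt 1: x := z - y  -- replace 1 occurrence(s) of x with (z - y)
  => ( ( z - y ) + ( z - 2 ) ) <= 10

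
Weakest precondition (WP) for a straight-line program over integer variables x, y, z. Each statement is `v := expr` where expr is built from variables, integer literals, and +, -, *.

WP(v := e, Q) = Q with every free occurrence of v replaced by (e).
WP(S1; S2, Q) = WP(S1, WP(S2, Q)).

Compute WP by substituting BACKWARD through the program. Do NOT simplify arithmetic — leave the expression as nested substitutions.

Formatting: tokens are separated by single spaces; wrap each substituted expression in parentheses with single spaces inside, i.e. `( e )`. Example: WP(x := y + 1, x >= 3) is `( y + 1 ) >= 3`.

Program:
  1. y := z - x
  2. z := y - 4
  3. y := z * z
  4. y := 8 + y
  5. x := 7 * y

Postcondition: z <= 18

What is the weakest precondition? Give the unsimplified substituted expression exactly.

Answer: ( ( z - x ) - 4 ) <= 18

Derivation:
post: z <= 18
stmt 5: x := 7 * y  -- replace 0 occurrence(s) of x with (7 * y)
  => z <= 18
stmt 4: y := 8 + y  -- replace 0 occurrence(s) of y with (8 + y)
  => z <= 18
stmt 3: y := z * z  -- replace 0 occurrence(s) of y with (z * z)
  => z <= 18
stmt 2: z := y - 4  -- replace 1 occurrence(s) of z with (y - 4)
  => ( y - 4 ) <= 18
stmt 1: y := z - x  -- replace 1 occurrence(s) of y with (z - x)
  => ( ( z - x ) - 4 ) <= 18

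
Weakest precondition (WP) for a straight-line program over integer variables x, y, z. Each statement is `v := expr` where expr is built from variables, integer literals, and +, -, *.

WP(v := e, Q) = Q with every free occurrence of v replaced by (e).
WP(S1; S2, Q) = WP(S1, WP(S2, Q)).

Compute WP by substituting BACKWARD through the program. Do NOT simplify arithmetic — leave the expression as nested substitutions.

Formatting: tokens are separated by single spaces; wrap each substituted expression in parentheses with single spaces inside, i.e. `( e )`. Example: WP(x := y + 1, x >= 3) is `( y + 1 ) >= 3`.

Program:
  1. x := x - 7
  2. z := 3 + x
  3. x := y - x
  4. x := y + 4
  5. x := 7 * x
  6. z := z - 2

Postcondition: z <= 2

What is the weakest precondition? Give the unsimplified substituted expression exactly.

post: z <= 2
stmt 6: z := z - 2  -- replace 1 occurrence(s) of z with (z - 2)
  => ( z - 2 ) <= 2
stmt 5: x := 7 * x  -- replace 0 occurrence(s) of x with (7 * x)
  => ( z - 2 ) <= 2
stmt 4: x := y + 4  -- replace 0 occurrence(s) of x with (y + 4)
  => ( z - 2 ) <= 2
stmt 3: x := y - x  -- replace 0 occurrence(s) of x with (y - x)
  => ( z - 2 ) <= 2
stmt 2: z := 3 + x  -- replace 1 occurrence(s) of z with (3 + x)
  => ( ( 3 + x ) - 2 ) <= 2
stmt 1: x := x - 7  -- replace 1 occurrence(s) of x with (x - 7)
  => ( ( 3 + ( x - 7 ) ) - 2 ) <= 2

Answer: ( ( 3 + ( x - 7 ) ) - 2 ) <= 2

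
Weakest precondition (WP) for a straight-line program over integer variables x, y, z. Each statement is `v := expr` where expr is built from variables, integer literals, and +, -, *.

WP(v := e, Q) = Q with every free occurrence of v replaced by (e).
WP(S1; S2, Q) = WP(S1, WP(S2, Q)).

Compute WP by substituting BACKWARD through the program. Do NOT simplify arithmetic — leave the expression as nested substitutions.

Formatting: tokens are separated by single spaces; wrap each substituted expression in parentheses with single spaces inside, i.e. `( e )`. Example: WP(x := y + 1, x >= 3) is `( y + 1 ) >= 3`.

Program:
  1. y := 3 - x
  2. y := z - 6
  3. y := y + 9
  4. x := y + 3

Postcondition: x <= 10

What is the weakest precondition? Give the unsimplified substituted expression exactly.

Answer: ( ( ( z - 6 ) + 9 ) + 3 ) <= 10

Derivation:
post: x <= 10
stmt 4: x := y + 3  -- replace 1 occurrence(s) of x with (y + 3)
  => ( y + 3 ) <= 10
stmt 3: y := y + 9  -- replace 1 occurrence(s) of y with (y + 9)
  => ( ( y + 9 ) + 3 ) <= 10
stmt 2: y := z - 6  -- replace 1 occurrence(s) of y with (z - 6)
  => ( ( ( z - 6 ) + 9 ) + 3 ) <= 10
stmt 1: y := 3 - x  -- replace 0 occurrence(s) of y with (3 - x)
  => ( ( ( z - 6 ) + 9 ) + 3 ) <= 10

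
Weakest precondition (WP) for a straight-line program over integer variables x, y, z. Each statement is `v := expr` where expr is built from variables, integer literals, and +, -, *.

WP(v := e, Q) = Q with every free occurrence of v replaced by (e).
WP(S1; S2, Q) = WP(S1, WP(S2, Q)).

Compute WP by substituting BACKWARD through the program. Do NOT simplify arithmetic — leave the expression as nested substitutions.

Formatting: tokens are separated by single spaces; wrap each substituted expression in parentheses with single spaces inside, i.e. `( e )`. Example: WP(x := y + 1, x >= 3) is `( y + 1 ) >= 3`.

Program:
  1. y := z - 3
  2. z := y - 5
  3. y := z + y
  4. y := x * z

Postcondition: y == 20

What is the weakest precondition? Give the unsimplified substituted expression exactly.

post: y == 20
stmt 4: y := x * z  -- replace 1 occurrence(s) of y with (x * z)
  => ( x * z ) == 20
stmt 3: y := z + y  -- replace 0 occurrence(s) of y with (z + y)
  => ( x * z ) == 20
stmt 2: z := y - 5  -- replace 1 occurrence(s) of z with (y - 5)
  => ( x * ( y - 5 ) ) == 20
stmt 1: y := z - 3  -- replace 1 occurrence(s) of y with (z - 3)
  => ( x * ( ( z - 3 ) - 5 ) ) == 20

Answer: ( x * ( ( z - 3 ) - 5 ) ) == 20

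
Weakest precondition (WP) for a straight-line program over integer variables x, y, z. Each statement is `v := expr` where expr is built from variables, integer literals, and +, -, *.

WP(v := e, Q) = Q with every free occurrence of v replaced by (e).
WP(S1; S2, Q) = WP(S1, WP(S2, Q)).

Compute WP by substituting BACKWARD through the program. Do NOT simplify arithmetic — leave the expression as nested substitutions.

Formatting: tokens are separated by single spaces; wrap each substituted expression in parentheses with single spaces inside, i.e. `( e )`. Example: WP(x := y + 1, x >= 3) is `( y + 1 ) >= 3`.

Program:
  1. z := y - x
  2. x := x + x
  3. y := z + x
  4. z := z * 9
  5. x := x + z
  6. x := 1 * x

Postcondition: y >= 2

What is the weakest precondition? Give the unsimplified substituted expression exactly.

post: y >= 2
stmt 6: x := 1 * x  -- replace 0 occurrence(s) of x with (1 * x)
  => y >= 2
stmt 5: x := x + z  -- replace 0 occurrence(s) of x with (x + z)
  => y >= 2
stmt 4: z := z * 9  -- replace 0 occurrence(s) of z with (z * 9)
  => y >= 2
stmt 3: y := z + x  -- replace 1 occurrence(s) of y with (z + x)
  => ( z + x ) >= 2
stmt 2: x := x + x  -- replace 1 occurrence(s) of x with (x + x)
  => ( z + ( x + x ) ) >= 2
stmt 1: z := y - x  -- replace 1 occurrence(s) of z with (y - x)
  => ( ( y - x ) + ( x + x ) ) >= 2

Answer: ( ( y - x ) + ( x + x ) ) >= 2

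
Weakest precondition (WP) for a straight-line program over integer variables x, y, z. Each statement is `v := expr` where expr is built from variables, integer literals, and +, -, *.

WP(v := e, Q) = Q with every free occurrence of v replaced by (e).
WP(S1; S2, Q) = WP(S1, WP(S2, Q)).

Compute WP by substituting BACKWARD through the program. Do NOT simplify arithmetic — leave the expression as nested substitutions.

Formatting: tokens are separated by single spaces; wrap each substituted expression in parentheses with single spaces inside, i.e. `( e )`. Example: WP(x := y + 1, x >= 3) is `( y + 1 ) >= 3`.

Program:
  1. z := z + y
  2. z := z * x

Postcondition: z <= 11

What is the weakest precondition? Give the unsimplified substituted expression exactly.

Answer: ( ( z + y ) * x ) <= 11

Derivation:
post: z <= 11
stmt 2: z := z * x  -- replace 1 occurrence(s) of z with (z * x)
  => ( z * x ) <= 11
stmt 1: z := z + y  -- replace 1 occurrence(s) of z with (z + y)
  => ( ( z + y ) * x ) <= 11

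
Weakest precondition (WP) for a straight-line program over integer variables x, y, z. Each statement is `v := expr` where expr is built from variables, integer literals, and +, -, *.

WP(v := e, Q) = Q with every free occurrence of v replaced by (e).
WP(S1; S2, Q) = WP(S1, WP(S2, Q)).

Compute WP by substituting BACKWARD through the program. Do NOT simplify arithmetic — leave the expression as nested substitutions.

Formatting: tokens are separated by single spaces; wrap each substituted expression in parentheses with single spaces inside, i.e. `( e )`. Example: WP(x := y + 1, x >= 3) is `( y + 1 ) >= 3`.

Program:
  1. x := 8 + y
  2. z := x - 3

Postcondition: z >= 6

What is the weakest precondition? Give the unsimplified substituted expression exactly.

post: z >= 6
stmt 2: z := x - 3  -- replace 1 occurrence(s) of z with (x - 3)
  => ( x - 3 ) >= 6
stmt 1: x := 8 + y  -- replace 1 occurrence(s) of x with (8 + y)
  => ( ( 8 + y ) - 3 ) >= 6

Answer: ( ( 8 + y ) - 3 ) >= 6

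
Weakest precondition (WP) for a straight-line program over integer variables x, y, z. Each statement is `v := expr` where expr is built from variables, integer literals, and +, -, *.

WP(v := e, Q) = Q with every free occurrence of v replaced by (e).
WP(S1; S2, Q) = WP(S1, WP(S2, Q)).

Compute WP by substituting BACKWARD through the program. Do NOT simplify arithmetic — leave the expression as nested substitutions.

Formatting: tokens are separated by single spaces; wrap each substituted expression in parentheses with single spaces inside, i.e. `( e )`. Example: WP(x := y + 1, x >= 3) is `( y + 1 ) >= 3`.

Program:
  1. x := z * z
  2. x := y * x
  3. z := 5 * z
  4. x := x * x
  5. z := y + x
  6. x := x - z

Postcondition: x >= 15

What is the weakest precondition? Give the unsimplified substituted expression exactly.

Answer: ( ( ( y * ( z * z ) ) * ( y * ( z * z ) ) ) - ( y + ( ( y * ( z * z ) ) * ( y * ( z * z ) ) ) ) ) >= 15

Derivation:
post: x >= 15
stmt 6: x := x - z  -- replace 1 occurrence(s) of x with (x - z)
  => ( x - z ) >= 15
stmt 5: z := y + x  -- replace 1 occurrence(s) of z with (y + x)
  => ( x - ( y + x ) ) >= 15
stmt 4: x := x * x  -- replace 2 occurrence(s) of x with (x * x)
  => ( ( x * x ) - ( y + ( x * x ) ) ) >= 15
stmt 3: z := 5 * z  -- replace 0 occurrence(s) of z with (5 * z)
  => ( ( x * x ) - ( y + ( x * x ) ) ) >= 15
stmt 2: x := y * x  -- replace 4 occurrence(s) of x with (y * x)
  => ( ( ( y * x ) * ( y * x ) ) - ( y + ( ( y * x ) * ( y * x ) ) ) ) >= 15
stmt 1: x := z * z  -- replace 4 occurrence(s) of x with (z * z)
  => ( ( ( y * ( z * z ) ) * ( y * ( z * z ) ) ) - ( y + ( ( y * ( z * z ) ) * ( y * ( z * z ) ) ) ) ) >= 15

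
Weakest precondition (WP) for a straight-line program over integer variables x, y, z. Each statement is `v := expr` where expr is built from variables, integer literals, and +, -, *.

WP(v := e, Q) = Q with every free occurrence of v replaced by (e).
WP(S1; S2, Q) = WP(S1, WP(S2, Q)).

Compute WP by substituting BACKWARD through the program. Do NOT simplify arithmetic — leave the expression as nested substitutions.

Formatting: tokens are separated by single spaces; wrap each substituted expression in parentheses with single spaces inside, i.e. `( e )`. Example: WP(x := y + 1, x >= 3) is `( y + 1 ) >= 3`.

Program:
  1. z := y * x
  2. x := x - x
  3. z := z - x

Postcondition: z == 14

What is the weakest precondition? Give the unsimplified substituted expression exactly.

Answer: ( ( y * x ) - ( x - x ) ) == 14

Derivation:
post: z == 14
stmt 3: z := z - x  -- replace 1 occurrence(s) of z with (z - x)
  => ( z - x ) == 14
stmt 2: x := x - x  -- replace 1 occurrence(s) of x with (x - x)
  => ( z - ( x - x ) ) == 14
stmt 1: z := y * x  -- replace 1 occurrence(s) of z with (y * x)
  => ( ( y * x ) - ( x - x ) ) == 14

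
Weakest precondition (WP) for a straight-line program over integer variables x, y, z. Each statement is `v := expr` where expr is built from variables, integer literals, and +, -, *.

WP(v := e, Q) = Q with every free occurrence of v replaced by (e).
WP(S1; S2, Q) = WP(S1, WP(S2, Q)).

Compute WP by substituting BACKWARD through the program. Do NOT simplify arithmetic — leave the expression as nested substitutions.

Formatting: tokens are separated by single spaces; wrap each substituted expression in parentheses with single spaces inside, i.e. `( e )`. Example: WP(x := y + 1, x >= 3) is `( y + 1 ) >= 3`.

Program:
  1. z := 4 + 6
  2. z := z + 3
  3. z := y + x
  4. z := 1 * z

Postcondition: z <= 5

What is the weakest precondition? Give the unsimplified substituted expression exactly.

Answer: ( 1 * ( y + x ) ) <= 5

Derivation:
post: z <= 5
stmt 4: z := 1 * z  -- replace 1 occurrence(s) of z with (1 * z)
  => ( 1 * z ) <= 5
stmt 3: z := y + x  -- replace 1 occurrence(s) of z with (y + x)
  => ( 1 * ( y + x ) ) <= 5
stmt 2: z := z + 3  -- replace 0 occurrence(s) of z with (z + 3)
  => ( 1 * ( y + x ) ) <= 5
stmt 1: z := 4 + 6  -- replace 0 occurrence(s) of z with (4 + 6)
  => ( 1 * ( y + x ) ) <= 5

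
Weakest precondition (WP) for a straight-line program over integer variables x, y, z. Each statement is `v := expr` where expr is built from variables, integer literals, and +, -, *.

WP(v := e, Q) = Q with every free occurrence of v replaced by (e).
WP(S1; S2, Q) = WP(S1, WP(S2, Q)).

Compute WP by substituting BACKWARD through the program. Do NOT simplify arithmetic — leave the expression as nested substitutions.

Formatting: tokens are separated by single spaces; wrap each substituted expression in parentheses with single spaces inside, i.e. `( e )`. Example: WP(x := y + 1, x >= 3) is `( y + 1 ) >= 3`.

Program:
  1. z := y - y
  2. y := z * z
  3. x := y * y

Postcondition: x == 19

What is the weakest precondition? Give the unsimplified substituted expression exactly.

Answer: ( ( ( y - y ) * ( y - y ) ) * ( ( y - y ) * ( y - y ) ) ) == 19

Derivation:
post: x == 19
stmt 3: x := y * y  -- replace 1 occurrence(s) of x with (y * y)
  => ( y * y ) == 19
stmt 2: y := z * z  -- replace 2 occurrence(s) of y with (z * z)
  => ( ( z * z ) * ( z * z ) ) == 19
stmt 1: z := y - y  -- replace 4 occurrence(s) of z with (y - y)
  => ( ( ( y - y ) * ( y - y ) ) * ( ( y - y ) * ( y - y ) ) ) == 19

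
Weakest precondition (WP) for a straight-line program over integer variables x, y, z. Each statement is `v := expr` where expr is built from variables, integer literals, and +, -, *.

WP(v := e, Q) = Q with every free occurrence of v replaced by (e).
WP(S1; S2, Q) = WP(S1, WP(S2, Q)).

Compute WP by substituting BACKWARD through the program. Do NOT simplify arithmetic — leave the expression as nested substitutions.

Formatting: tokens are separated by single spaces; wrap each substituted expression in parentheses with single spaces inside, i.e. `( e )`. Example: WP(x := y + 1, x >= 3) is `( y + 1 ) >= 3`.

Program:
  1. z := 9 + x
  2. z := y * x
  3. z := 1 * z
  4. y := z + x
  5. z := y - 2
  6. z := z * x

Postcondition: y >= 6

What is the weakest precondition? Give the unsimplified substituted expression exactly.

post: y >= 6
stmt 6: z := z * x  -- replace 0 occurrence(s) of z with (z * x)
  => y >= 6
stmt 5: z := y - 2  -- replace 0 occurrence(s) of z with (y - 2)
  => y >= 6
stmt 4: y := z + x  -- replace 1 occurrence(s) of y with (z + x)
  => ( z + x ) >= 6
stmt 3: z := 1 * z  -- replace 1 occurrence(s) of z with (1 * z)
  => ( ( 1 * z ) + x ) >= 6
stmt 2: z := y * x  -- replace 1 occurrence(s) of z with (y * x)
  => ( ( 1 * ( y * x ) ) + x ) >= 6
stmt 1: z := 9 + x  -- replace 0 occurrence(s) of z with (9 + x)
  => ( ( 1 * ( y * x ) ) + x ) >= 6

Answer: ( ( 1 * ( y * x ) ) + x ) >= 6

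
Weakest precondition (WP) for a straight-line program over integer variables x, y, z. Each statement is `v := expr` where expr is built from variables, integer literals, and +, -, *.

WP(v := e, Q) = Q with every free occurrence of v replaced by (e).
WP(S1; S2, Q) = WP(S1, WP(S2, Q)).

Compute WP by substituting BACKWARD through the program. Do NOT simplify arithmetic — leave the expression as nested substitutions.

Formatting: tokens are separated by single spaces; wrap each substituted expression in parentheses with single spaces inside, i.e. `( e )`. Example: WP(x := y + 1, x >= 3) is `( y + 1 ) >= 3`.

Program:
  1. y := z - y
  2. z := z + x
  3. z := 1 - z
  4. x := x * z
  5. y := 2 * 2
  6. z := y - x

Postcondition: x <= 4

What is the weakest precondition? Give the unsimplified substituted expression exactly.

Answer: ( x * ( 1 - ( z + x ) ) ) <= 4

Derivation:
post: x <= 4
stmt 6: z := y - x  -- replace 0 occurrence(s) of z with (y - x)
  => x <= 4
stmt 5: y := 2 * 2  -- replace 0 occurrence(s) of y with (2 * 2)
  => x <= 4
stmt 4: x := x * z  -- replace 1 occurrence(s) of x with (x * z)
  => ( x * z ) <= 4
stmt 3: z := 1 - z  -- replace 1 occurrence(s) of z with (1 - z)
  => ( x * ( 1 - z ) ) <= 4
stmt 2: z := z + x  -- replace 1 occurrence(s) of z with (z + x)
  => ( x * ( 1 - ( z + x ) ) ) <= 4
stmt 1: y := z - y  -- replace 0 occurrence(s) of y with (z - y)
  => ( x * ( 1 - ( z + x ) ) ) <= 4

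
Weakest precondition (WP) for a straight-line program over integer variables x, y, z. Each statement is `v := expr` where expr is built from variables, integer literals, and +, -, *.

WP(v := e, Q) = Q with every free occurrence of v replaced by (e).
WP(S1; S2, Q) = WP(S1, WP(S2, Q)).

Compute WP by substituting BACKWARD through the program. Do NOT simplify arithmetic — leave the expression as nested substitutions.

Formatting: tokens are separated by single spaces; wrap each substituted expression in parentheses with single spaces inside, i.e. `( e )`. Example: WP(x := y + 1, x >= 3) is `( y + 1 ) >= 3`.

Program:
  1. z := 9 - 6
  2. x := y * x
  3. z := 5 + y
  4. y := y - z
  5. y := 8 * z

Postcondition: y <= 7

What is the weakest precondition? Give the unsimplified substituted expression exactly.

post: y <= 7
stmt 5: y := 8 * z  -- replace 1 occurrence(s) of y with (8 * z)
  => ( 8 * z ) <= 7
stmt 4: y := y - z  -- replace 0 occurrence(s) of y with (y - z)
  => ( 8 * z ) <= 7
stmt 3: z := 5 + y  -- replace 1 occurrence(s) of z with (5 + y)
  => ( 8 * ( 5 + y ) ) <= 7
stmt 2: x := y * x  -- replace 0 occurrence(s) of x with (y * x)
  => ( 8 * ( 5 + y ) ) <= 7
stmt 1: z := 9 - 6  -- replace 0 occurrence(s) of z with (9 - 6)
  => ( 8 * ( 5 + y ) ) <= 7

Answer: ( 8 * ( 5 + y ) ) <= 7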